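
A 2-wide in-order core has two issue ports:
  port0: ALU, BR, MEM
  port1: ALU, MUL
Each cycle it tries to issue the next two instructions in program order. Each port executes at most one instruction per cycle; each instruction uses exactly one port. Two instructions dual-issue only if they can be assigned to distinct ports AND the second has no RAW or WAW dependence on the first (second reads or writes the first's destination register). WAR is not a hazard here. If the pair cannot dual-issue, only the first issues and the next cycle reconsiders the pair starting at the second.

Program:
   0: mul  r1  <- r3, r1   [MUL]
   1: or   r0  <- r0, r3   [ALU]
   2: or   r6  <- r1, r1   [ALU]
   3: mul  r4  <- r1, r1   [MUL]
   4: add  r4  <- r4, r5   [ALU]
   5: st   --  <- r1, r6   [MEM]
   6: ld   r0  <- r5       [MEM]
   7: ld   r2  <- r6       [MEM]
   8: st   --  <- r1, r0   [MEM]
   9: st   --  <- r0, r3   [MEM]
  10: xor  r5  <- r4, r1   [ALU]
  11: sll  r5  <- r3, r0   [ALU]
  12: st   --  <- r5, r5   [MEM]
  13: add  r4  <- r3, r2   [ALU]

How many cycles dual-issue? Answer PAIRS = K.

PAIRS = 5

  cy0 -> i0+i1 (mul.MUL or.ALU) dual
  cy1 -> i2+i3 (or.ALU mul.MUL) dual
  cy2 -> i4+i5 (add.ALU st.MEM) dual
  cy3 -> i6 (ld.MEM) no-port MEM/MEM
  cy4 -> i7 (ld.MEM) no-port MEM/MEM
  cy5 -> i8 (st.MEM) no-port MEM/MEM
  cy6 -> i9+i10 (st.MEM xor.ALU) dual
  cy7 -> i11 (sll.ALU) RAW r5
  cy8 -> i12+i13 (st.MEM add.ALU) dual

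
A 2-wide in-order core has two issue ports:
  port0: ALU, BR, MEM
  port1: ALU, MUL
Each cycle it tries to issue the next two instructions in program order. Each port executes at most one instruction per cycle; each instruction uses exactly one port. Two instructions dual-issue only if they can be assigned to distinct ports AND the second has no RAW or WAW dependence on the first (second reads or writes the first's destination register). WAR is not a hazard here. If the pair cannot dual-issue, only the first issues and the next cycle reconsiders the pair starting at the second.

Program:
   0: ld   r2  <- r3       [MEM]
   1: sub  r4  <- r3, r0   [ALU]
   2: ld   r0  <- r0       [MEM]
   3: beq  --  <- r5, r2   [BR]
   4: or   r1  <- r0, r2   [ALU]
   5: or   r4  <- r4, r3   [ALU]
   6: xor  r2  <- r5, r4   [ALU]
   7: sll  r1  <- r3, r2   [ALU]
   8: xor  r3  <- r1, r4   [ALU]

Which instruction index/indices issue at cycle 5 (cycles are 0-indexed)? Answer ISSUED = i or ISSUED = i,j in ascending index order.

c0: i0,i1 ld.MEM;sub.ALU  pair
c1: i2 ld.MEM  no-port MEM/BR
c2: i3,i4 beq.BR;or.ALU  pair
c3: i5 or.ALU  RAW r4
c4: i6 xor.ALU  RAW r2
c5: i7 sll.ALU  RAW r1
c6: i8 xor.ALU  tail

ISSUED = 7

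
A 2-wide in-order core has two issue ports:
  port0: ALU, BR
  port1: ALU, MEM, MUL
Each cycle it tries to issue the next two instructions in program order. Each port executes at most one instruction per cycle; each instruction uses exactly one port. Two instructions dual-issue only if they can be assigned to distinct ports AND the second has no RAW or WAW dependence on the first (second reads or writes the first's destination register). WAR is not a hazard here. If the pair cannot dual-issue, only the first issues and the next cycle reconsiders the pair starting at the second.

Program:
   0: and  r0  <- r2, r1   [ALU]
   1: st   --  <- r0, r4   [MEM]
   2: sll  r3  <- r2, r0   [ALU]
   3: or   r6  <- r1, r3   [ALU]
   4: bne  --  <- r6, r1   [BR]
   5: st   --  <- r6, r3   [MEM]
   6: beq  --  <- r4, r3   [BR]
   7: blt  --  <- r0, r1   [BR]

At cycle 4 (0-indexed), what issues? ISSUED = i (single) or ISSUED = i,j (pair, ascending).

ISSUED = 6

#0 head=0: and i0 RAW r0
#1 head=1: st/sll i1&i2 pair
#2 head=3: or i3 RAW r6
#3 head=4: bne/st i4&i5 pair
#4 head=6: beq i6 no-port BR/BR
#5 head=7: blt i7 tail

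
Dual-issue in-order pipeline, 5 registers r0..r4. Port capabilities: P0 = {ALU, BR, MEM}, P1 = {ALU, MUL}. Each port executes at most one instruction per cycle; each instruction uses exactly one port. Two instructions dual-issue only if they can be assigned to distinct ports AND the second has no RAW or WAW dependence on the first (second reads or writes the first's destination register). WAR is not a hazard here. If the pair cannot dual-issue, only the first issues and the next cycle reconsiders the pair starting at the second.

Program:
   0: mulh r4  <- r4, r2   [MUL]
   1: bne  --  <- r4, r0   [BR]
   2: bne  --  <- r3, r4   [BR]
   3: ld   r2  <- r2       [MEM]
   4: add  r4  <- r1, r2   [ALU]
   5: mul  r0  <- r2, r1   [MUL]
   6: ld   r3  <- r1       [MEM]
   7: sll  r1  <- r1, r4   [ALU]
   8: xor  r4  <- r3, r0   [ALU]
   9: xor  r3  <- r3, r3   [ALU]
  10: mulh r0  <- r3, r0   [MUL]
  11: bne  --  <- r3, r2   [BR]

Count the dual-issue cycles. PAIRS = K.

PAIRS = 4

t=0 i0:mulh.MUL ; RAW r4
t=1 i1:bne.BR ; no-port BR/BR
t=2 i2:bne.BR ; no-port BR/MEM
t=3 i3:ld.MEM ; RAW r2
t=4 i4&i5:add.ALU/mul.MUL ; pair
t=5 i6&i7:ld.MEM/sll.ALU ; pair
t=6 i8&i9:xor.ALU/xor.ALU ; pair
t=7 i10&i11:mulh.MUL/bne.BR ; pair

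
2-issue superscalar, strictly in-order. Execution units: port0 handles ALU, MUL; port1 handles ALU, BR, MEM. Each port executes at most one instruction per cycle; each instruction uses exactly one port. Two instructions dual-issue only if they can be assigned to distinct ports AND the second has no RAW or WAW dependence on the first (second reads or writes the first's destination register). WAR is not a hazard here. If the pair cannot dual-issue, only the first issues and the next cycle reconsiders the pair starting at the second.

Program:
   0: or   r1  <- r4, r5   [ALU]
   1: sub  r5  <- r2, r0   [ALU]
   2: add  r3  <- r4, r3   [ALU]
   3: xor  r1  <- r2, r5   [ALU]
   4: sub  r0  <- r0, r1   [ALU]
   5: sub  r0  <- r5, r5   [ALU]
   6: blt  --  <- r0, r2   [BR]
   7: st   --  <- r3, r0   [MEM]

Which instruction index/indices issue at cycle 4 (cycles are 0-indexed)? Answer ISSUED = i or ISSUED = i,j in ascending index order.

ISSUED = 6

c0: i0&i1 or sub  dual
c1: i2&i3 add xor  dual
c2: i4 sub  WAW r0
c3: i5 sub  RAW r0
c4: i6 blt  no-port BR/MEM
c5: i7 st  tail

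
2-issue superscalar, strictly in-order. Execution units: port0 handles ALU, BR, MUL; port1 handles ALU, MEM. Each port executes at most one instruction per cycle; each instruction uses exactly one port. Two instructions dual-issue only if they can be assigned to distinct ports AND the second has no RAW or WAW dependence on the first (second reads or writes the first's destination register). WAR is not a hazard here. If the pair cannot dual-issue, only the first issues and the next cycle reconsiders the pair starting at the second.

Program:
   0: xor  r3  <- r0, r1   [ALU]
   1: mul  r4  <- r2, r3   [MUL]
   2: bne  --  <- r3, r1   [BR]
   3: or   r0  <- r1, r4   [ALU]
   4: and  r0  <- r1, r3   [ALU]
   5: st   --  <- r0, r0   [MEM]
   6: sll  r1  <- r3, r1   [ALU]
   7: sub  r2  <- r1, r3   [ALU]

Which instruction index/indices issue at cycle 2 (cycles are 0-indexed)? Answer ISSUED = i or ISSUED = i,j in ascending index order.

#0 head=0: xor i0 RAW r3
#1 head=1: mul i1 no-port MUL/BR
#2 head=2: bne;or i2,i3 2-wide
#3 head=4: and i4 RAW r0
#4 head=5: st;sll i5,i6 2-wide
#5 head=7: sub i7 tail

ISSUED = 2,3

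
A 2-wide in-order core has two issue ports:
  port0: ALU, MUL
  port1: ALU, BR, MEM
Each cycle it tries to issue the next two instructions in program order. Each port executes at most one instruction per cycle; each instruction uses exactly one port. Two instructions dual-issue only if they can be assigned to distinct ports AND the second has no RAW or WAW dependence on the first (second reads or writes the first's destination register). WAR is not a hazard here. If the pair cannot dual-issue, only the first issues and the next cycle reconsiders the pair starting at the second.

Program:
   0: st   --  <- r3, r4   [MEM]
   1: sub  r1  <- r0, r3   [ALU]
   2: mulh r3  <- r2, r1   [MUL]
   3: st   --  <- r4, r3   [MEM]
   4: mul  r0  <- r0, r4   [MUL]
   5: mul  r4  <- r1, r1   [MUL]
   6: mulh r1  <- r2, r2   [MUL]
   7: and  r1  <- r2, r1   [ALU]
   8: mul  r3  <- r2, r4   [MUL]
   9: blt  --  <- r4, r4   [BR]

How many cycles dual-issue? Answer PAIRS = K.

  cy0 -> i0,i1 (st.MEM+sub.ALU) pair
  cy1 -> i2 (mulh.MUL) RAW r3
  cy2 -> i3,i4 (st.MEM+mul.MUL) pair
  cy3 -> i5 (mul.MUL) no-port MUL/MUL
  cy4 -> i6 (mulh.MUL) RAW+WAW r1
  cy5 -> i7,i8 (and.ALU+mul.MUL) pair
  cy6 -> i9 (blt.BR) tail

PAIRS = 3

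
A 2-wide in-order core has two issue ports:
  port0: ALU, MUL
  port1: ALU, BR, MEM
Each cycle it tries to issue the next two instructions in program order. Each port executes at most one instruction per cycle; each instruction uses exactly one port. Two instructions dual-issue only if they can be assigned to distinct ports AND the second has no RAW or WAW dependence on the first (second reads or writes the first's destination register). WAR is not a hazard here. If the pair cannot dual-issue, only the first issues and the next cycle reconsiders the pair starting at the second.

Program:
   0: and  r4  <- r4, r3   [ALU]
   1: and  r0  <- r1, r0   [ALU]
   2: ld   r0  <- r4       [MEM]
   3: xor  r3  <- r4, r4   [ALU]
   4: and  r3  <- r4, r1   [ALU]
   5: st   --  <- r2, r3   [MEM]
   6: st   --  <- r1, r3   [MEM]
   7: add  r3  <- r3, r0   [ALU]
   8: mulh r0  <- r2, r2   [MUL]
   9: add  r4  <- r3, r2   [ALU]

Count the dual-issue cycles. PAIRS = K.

PAIRS = 4

t=0 i0&i1:and+and ; dual
t=1 i2&i3:ld+xor ; dual
t=2 i4:and ; RAW r3
t=3 i5:st ; no-port MEM/MEM
t=4 i6&i7:st+add ; dual
t=5 i8&i9:mulh+add ; dual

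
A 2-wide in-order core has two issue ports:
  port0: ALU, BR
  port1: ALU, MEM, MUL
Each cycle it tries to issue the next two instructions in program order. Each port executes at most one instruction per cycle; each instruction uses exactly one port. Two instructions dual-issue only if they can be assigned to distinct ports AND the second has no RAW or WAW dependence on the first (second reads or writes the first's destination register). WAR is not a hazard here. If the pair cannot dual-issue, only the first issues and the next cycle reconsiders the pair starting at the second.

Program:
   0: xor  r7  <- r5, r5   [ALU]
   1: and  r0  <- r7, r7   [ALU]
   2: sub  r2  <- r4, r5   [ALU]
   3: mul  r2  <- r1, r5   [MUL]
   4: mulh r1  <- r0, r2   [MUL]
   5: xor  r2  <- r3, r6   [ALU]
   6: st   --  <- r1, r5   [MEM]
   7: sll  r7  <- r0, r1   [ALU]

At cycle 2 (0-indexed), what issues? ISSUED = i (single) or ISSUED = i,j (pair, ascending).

0. xor.ALU @i0  | RAW r7
1. and.ALU sub.ALU @i1/i2  | pair
2. mul.MUL @i3  | no-port MUL/MUL
3. mulh.MUL xor.ALU @i4/i5  | pair
4. st.MEM sll.ALU @i6/i7  | pair

ISSUED = 3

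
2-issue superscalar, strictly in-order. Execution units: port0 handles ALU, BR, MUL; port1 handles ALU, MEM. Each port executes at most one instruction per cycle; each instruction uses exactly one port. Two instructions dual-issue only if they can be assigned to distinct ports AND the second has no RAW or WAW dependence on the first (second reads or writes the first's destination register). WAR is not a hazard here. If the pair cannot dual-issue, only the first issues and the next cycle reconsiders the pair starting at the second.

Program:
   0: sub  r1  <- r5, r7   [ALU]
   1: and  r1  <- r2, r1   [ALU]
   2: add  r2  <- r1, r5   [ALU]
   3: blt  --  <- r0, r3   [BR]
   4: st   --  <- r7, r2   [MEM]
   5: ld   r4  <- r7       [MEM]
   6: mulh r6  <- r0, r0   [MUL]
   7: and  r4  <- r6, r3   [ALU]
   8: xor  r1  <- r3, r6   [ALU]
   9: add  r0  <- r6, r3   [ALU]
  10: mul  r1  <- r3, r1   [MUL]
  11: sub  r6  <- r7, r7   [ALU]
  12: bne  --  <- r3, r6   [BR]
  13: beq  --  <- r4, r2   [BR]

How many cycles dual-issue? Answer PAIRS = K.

PAIRS = 4

t=0 i0:sub ; RAW+WAW r1
t=1 i1:and ; RAW r1
t=2 i2,i3:add;blt ; 2-wide
t=3 i4:st ; no-port MEM/MEM
t=4 i5,i6:ld;mulh ; 2-wide
t=5 i7,i8:and;xor ; 2-wide
t=6 i9,i10:add;mul ; 2-wide
t=7 i11:sub ; RAW r6
t=8 i12:bne ; no-port BR/BR
t=9 i13:beq ; tail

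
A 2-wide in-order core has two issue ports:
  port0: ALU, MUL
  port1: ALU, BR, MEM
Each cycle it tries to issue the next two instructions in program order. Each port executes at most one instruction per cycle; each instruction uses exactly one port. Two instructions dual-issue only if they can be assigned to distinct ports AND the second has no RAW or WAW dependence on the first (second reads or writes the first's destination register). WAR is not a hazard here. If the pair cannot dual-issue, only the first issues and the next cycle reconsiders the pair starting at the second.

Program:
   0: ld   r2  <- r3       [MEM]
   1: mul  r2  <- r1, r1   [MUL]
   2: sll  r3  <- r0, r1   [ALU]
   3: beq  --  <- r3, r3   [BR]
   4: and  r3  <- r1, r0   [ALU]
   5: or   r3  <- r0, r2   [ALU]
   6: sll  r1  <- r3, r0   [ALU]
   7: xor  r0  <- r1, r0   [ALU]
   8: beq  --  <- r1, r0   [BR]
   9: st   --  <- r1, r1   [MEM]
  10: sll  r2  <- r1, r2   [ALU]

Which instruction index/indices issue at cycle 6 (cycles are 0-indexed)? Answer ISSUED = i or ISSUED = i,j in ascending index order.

ISSUED = 8

  cy0 -> i0 (ld.MEM) WAW r2
  cy1 -> i1,i2 (mul.MUL sll.ALU) dual
  cy2 -> i3,i4 (beq.BR and.ALU) dual
  cy3 -> i5 (or.ALU) RAW r3
  cy4 -> i6 (sll.ALU) RAW r1
  cy5 -> i7 (xor.ALU) RAW r0
  cy6 -> i8 (beq.BR) no-port BR/MEM
  cy7 -> i9,i10 (st.MEM sll.ALU) dual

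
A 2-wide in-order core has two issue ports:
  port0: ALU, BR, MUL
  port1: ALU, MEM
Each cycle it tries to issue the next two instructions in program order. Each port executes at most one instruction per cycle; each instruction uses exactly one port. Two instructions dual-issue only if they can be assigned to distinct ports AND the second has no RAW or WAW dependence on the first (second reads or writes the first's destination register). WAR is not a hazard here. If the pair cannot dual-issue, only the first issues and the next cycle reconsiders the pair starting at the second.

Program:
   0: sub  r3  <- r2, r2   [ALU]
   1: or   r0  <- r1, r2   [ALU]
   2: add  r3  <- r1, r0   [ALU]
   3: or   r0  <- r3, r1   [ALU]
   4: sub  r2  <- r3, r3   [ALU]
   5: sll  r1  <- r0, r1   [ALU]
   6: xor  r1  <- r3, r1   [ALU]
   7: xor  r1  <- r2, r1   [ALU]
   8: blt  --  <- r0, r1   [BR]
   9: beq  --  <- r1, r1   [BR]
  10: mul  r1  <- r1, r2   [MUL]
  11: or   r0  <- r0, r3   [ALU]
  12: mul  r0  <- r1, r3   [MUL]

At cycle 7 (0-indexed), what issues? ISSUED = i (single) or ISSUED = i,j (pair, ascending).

ISSUED = 9

t=0 i0,i1:sub.ALU/or.ALU ; pair
t=1 i2:add.ALU ; RAW r3
t=2 i3,i4:or.ALU/sub.ALU ; pair
t=3 i5:sll.ALU ; RAW+WAW r1
t=4 i6:xor.ALU ; RAW+WAW r1
t=5 i7:xor.ALU ; RAW r1
t=6 i8:blt.BR ; no-port BR/BR
t=7 i9:beq.BR ; no-port BR/MUL
t=8 i10,i11:mul.MUL/or.ALU ; pair
t=9 i12:mul.MUL ; tail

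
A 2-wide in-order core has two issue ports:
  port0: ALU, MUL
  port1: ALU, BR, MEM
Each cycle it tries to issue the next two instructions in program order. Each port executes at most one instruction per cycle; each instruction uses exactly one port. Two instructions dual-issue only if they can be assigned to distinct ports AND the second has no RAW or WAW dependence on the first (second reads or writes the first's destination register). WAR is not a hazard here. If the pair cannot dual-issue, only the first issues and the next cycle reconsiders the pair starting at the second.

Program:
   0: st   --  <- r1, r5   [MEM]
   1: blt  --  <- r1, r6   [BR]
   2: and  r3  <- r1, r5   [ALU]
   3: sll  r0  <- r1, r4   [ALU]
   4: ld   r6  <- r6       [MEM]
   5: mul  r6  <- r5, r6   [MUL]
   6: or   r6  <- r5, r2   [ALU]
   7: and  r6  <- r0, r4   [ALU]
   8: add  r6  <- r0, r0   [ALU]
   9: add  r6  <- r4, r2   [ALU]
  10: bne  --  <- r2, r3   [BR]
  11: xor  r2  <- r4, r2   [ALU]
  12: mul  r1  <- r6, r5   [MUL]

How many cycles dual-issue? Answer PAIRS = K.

#0 head=0: st.MEM i0 no-port MEM/BR
#1 head=1: blt.BR+and.ALU i1,i2 pair
#2 head=3: sll.ALU+ld.MEM i3,i4 pair
#3 head=5: mul.MUL i5 WAW r6
#4 head=6: or.ALU i6 WAW r6
#5 head=7: and.ALU i7 WAW r6
#6 head=8: add.ALU i8 WAW r6
#7 head=9: add.ALU+bne.BR i9,i10 pair
#8 head=11: xor.ALU+mul.MUL i11,i12 pair

PAIRS = 4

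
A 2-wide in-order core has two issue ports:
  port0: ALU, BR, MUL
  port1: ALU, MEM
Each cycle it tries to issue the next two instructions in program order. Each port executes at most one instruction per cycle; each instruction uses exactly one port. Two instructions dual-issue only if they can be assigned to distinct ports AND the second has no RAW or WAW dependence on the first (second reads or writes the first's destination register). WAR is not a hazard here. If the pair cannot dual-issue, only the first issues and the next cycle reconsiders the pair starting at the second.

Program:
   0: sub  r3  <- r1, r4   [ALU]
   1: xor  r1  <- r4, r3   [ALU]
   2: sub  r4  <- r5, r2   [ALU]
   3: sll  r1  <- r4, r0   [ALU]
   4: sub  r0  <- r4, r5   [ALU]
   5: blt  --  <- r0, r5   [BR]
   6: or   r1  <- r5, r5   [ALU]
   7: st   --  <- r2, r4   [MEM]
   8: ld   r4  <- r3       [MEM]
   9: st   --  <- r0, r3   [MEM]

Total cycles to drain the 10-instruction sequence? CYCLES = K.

[0] i0  sub.ALU  -- RAW r3
[1] i1+i2  xor.ALU+sub.ALU  -- 2-wide
[2] i3+i4  sll.ALU+sub.ALU  -- 2-wide
[3] i5+i6  blt.BR+or.ALU  -- 2-wide
[4] i7  st.MEM  -- no-port MEM/MEM
[5] i8  ld.MEM  -- no-port MEM/MEM
[6] i9  st.MEM  -- tail

CYCLES = 7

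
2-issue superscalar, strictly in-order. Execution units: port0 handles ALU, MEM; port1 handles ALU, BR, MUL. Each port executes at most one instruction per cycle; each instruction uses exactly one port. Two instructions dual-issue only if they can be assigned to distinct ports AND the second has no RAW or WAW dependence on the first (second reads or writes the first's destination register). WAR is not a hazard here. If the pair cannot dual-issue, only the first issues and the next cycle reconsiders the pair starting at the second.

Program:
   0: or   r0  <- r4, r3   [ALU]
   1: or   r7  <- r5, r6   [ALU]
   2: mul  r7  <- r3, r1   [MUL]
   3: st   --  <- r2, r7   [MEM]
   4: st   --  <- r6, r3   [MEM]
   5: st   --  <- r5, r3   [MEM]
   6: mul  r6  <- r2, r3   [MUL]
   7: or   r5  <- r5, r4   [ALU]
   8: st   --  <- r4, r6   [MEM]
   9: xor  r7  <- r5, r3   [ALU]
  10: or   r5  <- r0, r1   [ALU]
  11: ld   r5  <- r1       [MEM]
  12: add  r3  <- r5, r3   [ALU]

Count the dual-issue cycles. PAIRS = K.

  cy0 -> i0&i1 (or.ALU/or.ALU) pair
  cy1 -> i2 (mul.MUL) RAW r7
  cy2 -> i3 (st.MEM) no-port MEM/MEM
  cy3 -> i4 (st.MEM) no-port MEM/MEM
  cy4 -> i5&i6 (st.MEM/mul.MUL) pair
  cy5 -> i7&i8 (or.ALU/st.MEM) pair
  cy6 -> i9&i10 (xor.ALU/or.ALU) pair
  cy7 -> i11 (ld.MEM) RAW r5
  cy8 -> i12 (add.ALU) tail

PAIRS = 4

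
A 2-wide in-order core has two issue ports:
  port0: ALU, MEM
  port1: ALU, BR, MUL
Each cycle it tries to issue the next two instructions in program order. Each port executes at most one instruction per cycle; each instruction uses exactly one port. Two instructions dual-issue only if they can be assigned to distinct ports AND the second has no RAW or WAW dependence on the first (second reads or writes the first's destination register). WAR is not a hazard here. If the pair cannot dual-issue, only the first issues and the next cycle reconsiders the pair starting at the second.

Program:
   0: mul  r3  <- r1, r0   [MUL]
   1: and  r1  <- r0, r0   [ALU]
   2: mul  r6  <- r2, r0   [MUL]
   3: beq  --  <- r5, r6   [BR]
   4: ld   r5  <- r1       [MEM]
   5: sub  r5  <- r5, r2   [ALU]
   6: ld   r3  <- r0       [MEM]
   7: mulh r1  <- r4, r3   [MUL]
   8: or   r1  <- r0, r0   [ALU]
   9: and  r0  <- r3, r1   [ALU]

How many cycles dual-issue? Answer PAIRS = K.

t=0 i0+i1:mul+and ; dual
t=1 i2:mul ; no-port MUL/BR
t=2 i3+i4:beq+ld ; dual
t=3 i5+i6:sub+ld ; dual
t=4 i7:mulh ; WAW r1
t=5 i8:or ; RAW r1
t=6 i9:and ; tail

PAIRS = 3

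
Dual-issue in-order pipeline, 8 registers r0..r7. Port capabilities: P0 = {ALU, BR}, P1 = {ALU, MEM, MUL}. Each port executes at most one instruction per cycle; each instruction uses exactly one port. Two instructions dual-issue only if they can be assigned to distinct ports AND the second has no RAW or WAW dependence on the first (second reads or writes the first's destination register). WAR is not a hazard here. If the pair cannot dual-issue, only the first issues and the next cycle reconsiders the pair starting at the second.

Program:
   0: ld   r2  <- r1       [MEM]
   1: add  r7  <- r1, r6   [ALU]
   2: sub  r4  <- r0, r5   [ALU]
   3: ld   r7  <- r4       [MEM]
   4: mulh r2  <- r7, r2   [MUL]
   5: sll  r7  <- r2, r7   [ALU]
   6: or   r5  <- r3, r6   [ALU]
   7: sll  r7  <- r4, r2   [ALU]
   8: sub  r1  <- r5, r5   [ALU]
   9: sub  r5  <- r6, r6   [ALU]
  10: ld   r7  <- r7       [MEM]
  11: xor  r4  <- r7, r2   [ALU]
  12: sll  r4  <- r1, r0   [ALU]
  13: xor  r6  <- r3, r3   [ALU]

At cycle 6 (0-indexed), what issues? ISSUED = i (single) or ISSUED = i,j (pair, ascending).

t=0 i0&i1:ld/add ; 2-wide
t=1 i2:sub ; RAW r4
t=2 i3:ld ; no-port MEM/MUL
t=3 i4:mulh ; RAW r2
t=4 i5&i6:sll/or ; 2-wide
t=5 i7&i8:sll/sub ; 2-wide
t=6 i9&i10:sub/ld ; 2-wide
t=7 i11:xor ; WAW r4
t=8 i12&i13:sll/xor ; 2-wide

ISSUED = 9,10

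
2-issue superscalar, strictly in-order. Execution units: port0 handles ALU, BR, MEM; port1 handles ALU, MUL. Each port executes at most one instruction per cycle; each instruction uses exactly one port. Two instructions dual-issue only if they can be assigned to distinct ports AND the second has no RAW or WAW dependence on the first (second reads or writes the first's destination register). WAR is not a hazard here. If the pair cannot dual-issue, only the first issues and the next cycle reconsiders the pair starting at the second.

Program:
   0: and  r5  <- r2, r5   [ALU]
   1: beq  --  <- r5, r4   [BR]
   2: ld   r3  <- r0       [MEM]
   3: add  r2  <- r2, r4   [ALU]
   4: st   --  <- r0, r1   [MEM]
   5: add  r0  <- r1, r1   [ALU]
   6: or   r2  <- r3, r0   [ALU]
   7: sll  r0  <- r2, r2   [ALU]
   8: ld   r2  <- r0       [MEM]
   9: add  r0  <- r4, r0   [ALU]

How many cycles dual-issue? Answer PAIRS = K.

PAIRS = 3

t=0 i0:and.ALU ; RAW r5
t=1 i1:beq.BR ; no-port BR/MEM
t=2 i2,i3:ld.MEM add.ALU ; dual
t=3 i4,i5:st.MEM add.ALU ; dual
t=4 i6:or.ALU ; RAW r2
t=5 i7:sll.ALU ; RAW r0
t=6 i8,i9:ld.MEM add.ALU ; dual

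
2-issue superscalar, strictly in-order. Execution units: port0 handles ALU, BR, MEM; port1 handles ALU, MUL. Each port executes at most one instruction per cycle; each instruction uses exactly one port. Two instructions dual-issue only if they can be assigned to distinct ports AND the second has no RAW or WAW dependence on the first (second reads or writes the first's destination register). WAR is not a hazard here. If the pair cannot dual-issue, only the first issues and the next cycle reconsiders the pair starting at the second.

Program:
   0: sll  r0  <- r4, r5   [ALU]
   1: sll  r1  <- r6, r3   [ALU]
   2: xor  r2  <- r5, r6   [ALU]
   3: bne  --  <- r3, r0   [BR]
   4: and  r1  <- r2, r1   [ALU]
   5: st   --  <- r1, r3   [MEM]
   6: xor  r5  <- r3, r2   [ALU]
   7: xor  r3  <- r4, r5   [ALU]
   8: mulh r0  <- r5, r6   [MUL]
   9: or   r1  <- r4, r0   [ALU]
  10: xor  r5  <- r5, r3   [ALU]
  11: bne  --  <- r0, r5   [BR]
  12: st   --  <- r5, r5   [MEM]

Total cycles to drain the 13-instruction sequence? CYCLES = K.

CYCLES = 8

[0] i0/i1  sll sll  -- dual
[1] i2/i3  xor bne  -- dual
[2] i4  and  -- RAW r1
[3] i5/i6  st xor  -- dual
[4] i7/i8  xor mulh  -- dual
[5] i9/i10  or xor  -- dual
[6] i11  bne  -- no-port BR/MEM
[7] i12  st  -- tail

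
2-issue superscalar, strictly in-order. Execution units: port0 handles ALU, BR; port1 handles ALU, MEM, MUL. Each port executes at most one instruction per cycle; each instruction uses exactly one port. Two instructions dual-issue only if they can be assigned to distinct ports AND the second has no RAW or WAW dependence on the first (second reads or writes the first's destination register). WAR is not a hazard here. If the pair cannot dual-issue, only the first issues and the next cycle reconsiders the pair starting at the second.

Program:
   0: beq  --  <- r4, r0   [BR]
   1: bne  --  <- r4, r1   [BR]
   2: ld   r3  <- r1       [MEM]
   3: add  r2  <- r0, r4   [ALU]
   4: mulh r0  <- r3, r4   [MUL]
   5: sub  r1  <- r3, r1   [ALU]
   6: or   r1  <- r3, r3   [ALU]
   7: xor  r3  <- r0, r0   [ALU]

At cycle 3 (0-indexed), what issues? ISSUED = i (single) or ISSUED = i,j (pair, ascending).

#0 head=0: beq i0 no-port BR/BR
#1 head=1: bne+ld i1+i2 dual
#2 head=3: add+mulh i3+i4 dual
#3 head=5: sub i5 WAW r1
#4 head=6: or+xor i6+i7 dual

ISSUED = 5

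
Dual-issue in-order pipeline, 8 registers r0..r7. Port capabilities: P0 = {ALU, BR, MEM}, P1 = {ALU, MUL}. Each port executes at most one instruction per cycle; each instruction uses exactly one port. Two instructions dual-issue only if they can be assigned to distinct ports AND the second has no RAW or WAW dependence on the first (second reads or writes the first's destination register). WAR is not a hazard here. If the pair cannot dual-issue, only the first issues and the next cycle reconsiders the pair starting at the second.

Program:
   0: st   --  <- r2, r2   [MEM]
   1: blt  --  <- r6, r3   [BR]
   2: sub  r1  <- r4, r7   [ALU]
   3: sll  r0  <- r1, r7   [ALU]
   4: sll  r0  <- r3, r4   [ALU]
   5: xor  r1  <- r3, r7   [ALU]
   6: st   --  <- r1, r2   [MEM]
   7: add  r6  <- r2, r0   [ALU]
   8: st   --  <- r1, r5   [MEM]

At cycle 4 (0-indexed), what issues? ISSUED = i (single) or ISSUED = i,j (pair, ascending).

ISSUED = 6,7

c0: i0 st.MEM  no-port MEM/BR
c1: i1/i2 blt.BR/sub.ALU  dual
c2: i3 sll.ALU  WAW r0
c3: i4/i5 sll.ALU/xor.ALU  dual
c4: i6/i7 st.MEM/add.ALU  dual
c5: i8 st.MEM  tail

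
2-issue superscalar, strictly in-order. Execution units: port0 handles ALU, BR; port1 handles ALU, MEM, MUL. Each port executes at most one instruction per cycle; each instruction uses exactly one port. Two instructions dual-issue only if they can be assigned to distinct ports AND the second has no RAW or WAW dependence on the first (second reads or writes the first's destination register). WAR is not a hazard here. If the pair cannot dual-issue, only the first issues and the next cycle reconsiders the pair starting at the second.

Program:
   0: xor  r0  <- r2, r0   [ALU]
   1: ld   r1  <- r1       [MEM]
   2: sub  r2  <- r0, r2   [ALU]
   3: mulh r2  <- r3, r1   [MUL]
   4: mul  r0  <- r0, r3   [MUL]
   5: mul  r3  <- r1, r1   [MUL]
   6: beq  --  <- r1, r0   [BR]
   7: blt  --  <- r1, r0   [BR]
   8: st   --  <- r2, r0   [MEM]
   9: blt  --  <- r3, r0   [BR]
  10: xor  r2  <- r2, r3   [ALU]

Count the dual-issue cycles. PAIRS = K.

PAIRS = 4

0. xor.ALU+ld.MEM @i0,i1  | dual
1. sub.ALU @i2  | WAW r2
2. mulh.MUL @i3  | no-port MUL/MUL
3. mul.MUL @i4  | no-port MUL/MUL
4. mul.MUL+beq.BR @i5,i6  | dual
5. blt.BR+st.MEM @i7,i8  | dual
6. blt.BR+xor.ALU @i9,i10  | dual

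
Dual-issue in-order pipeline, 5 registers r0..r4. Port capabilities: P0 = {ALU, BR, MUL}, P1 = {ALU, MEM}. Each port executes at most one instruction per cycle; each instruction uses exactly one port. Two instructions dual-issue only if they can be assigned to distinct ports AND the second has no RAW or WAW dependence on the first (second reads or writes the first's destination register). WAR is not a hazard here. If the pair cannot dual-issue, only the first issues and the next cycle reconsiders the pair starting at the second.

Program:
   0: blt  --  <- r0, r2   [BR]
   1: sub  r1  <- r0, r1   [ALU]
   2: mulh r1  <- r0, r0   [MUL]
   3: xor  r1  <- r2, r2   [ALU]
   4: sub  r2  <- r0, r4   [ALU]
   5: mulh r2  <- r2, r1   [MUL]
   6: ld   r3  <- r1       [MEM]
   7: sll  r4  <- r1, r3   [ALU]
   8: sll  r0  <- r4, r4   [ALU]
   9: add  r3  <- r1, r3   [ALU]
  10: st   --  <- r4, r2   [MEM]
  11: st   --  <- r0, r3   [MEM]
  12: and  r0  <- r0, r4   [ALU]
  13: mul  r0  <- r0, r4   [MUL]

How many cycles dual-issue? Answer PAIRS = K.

PAIRS = 5

  cy0 -> i0&i1 (blt.BR;sub.ALU) dual
  cy1 -> i2 (mulh.MUL) WAW r1
  cy2 -> i3&i4 (xor.ALU;sub.ALU) dual
  cy3 -> i5&i6 (mulh.MUL;ld.MEM) dual
  cy4 -> i7 (sll.ALU) RAW r4
  cy5 -> i8&i9 (sll.ALU;add.ALU) dual
  cy6 -> i10 (st.MEM) no-port MEM/MEM
  cy7 -> i11&i12 (st.MEM;and.ALU) dual
  cy8 -> i13 (mul.MUL) tail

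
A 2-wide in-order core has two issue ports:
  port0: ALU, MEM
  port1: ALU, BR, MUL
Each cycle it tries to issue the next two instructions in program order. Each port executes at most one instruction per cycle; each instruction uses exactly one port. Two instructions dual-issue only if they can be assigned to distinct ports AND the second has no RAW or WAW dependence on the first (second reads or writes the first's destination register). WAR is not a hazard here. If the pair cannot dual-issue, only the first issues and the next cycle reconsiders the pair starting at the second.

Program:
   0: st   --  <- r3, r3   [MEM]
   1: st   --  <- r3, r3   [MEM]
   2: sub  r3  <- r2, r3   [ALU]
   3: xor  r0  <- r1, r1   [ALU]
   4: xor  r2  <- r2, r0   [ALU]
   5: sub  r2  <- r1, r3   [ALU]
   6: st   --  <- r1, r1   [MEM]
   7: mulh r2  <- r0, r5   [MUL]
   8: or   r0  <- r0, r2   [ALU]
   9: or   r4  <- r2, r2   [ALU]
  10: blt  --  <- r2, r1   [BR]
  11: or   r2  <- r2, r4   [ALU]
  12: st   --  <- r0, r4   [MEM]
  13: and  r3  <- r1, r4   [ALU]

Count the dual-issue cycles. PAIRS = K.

PAIRS = 5

t=0 i0:st.MEM ; no-port MEM/MEM
t=1 i1&i2:st.MEM sub.ALU ; 2-wide
t=2 i3:xor.ALU ; RAW r0
t=3 i4:xor.ALU ; WAW r2
t=4 i5&i6:sub.ALU st.MEM ; 2-wide
t=5 i7:mulh.MUL ; RAW r2
t=6 i8&i9:or.ALU or.ALU ; 2-wide
t=7 i10&i11:blt.BR or.ALU ; 2-wide
t=8 i12&i13:st.MEM and.ALU ; 2-wide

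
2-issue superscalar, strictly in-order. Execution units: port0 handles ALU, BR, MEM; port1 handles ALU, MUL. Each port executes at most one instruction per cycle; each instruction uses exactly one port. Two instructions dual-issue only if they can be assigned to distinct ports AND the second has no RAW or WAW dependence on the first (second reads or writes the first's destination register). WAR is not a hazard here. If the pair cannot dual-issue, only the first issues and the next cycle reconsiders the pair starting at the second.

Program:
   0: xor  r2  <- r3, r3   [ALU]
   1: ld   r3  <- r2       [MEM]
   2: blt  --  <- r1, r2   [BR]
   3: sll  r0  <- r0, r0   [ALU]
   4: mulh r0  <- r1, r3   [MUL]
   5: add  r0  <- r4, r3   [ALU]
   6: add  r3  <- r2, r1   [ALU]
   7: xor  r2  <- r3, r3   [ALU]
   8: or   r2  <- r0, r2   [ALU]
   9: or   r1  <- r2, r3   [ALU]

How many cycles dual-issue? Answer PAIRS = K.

c0: i0 xor  RAW r2
c1: i1 ld  no-port MEM/BR
c2: i2,i3 blt+sll  2-wide
c3: i4 mulh  WAW r0
c4: i5,i6 add+add  2-wide
c5: i7 xor  RAW+WAW r2
c6: i8 or  RAW r2
c7: i9 or  tail

PAIRS = 2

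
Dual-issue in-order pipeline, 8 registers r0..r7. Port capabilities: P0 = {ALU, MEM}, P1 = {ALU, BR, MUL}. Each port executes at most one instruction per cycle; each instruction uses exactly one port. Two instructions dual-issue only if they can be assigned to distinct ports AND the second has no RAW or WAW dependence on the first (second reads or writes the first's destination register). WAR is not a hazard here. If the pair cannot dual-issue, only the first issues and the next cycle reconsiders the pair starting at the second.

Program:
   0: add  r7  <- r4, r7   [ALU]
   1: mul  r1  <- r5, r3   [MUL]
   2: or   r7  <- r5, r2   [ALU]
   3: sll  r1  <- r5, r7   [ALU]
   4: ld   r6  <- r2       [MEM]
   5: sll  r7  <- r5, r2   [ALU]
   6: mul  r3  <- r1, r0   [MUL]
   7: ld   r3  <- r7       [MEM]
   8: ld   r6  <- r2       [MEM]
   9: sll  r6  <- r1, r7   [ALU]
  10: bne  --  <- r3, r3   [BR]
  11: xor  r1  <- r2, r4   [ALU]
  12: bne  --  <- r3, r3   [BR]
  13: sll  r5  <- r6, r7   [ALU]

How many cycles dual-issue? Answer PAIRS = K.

c0: i0/i1 add.ALU;mul.MUL  2-wide
c1: i2 or.ALU  RAW r7
c2: i3/i4 sll.ALU;ld.MEM  2-wide
c3: i5/i6 sll.ALU;mul.MUL  2-wide
c4: i7 ld.MEM  no-port MEM/MEM
c5: i8 ld.MEM  WAW r6
c6: i9/i10 sll.ALU;bne.BR  2-wide
c7: i11/i12 xor.ALU;bne.BR  2-wide
c8: i13 sll.ALU  tail

PAIRS = 5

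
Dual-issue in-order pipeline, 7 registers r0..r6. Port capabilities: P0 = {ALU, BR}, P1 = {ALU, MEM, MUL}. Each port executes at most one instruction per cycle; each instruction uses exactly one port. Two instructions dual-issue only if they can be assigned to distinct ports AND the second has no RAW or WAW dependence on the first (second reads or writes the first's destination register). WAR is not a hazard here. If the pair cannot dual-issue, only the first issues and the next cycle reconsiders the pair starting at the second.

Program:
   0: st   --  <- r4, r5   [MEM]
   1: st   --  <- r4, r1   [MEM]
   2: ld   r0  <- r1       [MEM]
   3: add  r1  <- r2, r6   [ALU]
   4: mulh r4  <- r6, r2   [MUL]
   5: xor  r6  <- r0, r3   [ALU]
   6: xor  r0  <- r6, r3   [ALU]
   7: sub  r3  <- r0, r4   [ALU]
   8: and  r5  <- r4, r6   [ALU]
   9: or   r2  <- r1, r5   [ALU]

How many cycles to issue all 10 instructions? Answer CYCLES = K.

CYCLES = 7

c0: i0 st  no-port MEM/MEM
c1: i1 st  no-port MEM/MEM
c2: i2,i3 ld add  pair
c3: i4,i5 mulh xor  pair
c4: i6 xor  RAW r0
c5: i7,i8 sub and  pair
c6: i9 or  tail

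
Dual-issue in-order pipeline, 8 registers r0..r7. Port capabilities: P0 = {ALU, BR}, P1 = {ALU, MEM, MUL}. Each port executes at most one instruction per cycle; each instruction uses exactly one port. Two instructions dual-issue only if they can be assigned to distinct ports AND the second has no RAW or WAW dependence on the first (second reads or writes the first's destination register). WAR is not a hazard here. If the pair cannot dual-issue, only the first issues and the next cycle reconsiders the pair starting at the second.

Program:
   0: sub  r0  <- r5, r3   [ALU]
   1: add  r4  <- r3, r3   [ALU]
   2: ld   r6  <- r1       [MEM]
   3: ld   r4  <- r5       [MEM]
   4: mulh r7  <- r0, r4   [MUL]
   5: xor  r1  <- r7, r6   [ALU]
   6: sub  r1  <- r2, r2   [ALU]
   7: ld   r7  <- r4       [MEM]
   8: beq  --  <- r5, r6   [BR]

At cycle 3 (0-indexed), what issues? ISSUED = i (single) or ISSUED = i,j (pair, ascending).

#0 head=0: sub+add i0/i1 2-wide
#1 head=2: ld i2 no-port MEM/MEM
#2 head=3: ld i3 no-port MEM/MUL
#3 head=4: mulh i4 RAW r7
#4 head=5: xor i5 WAW r1
#5 head=6: sub+ld i6/i7 2-wide
#6 head=8: beq i8 tail

ISSUED = 4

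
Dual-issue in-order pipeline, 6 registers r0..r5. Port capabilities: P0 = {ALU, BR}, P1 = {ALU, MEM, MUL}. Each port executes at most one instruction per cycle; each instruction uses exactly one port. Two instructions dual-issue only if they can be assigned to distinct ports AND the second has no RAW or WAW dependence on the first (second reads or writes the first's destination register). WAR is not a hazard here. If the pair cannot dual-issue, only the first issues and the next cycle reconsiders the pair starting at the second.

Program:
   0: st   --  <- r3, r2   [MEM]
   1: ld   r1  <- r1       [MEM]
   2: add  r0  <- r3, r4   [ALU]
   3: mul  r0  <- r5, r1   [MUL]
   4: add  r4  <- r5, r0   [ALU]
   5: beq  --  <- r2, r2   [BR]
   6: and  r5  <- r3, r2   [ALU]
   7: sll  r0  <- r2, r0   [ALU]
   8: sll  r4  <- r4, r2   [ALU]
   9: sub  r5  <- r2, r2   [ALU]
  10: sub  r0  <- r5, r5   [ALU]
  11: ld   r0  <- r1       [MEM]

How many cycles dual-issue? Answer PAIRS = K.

#0 head=0: st i0 no-port MEM/MEM
#1 head=1: ld add i1+i2 pair
#2 head=3: mul i3 RAW r0
#3 head=4: add beq i4+i5 pair
#4 head=6: and sll i6+i7 pair
#5 head=8: sll sub i8+i9 pair
#6 head=10: sub i10 WAW r0
#7 head=11: ld i11 tail

PAIRS = 4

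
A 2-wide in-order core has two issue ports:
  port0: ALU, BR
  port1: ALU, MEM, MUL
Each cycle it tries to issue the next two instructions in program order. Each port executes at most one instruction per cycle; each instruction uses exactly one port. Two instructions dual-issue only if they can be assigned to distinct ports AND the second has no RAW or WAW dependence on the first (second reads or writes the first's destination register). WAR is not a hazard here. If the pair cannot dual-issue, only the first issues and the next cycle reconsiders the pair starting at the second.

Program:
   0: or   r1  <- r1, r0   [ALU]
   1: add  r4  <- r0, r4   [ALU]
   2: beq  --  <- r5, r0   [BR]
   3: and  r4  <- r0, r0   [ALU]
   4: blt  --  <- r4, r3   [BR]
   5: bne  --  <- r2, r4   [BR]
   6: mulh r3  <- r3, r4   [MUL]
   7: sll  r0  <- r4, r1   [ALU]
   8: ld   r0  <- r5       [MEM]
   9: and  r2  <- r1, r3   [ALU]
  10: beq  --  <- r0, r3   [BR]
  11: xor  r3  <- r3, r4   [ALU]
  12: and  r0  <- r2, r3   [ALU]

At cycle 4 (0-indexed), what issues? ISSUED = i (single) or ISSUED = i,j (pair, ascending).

[0] i0+i1  or.ALU/add.ALU  -- 2-wide
[1] i2+i3  beq.BR/and.ALU  -- 2-wide
[2] i4  blt.BR  -- no-port BR/BR
[3] i5+i6  bne.BR/mulh.MUL  -- 2-wide
[4] i7  sll.ALU  -- WAW r0
[5] i8+i9  ld.MEM/and.ALU  -- 2-wide
[6] i10+i11  beq.BR/xor.ALU  -- 2-wide
[7] i12  and.ALU  -- tail

ISSUED = 7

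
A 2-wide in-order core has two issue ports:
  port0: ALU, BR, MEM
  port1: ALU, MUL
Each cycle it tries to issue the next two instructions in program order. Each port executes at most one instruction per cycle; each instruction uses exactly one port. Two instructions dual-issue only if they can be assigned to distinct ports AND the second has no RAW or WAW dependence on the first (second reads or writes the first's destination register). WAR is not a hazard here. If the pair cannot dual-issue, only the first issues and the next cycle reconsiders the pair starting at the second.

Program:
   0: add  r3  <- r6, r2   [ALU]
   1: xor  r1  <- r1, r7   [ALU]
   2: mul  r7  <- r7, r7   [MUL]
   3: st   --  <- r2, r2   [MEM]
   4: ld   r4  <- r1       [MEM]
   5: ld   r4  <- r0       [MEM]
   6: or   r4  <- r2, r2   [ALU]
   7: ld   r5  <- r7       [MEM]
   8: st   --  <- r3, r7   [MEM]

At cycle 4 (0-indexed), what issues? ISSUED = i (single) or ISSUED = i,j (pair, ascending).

ISSUED = 6,7

c0: i0+i1 add.ALU+xor.ALU  2-wide
c1: i2+i3 mul.MUL+st.MEM  2-wide
c2: i4 ld.MEM  no-port MEM/MEM
c3: i5 ld.MEM  WAW r4
c4: i6+i7 or.ALU+ld.MEM  2-wide
c5: i8 st.MEM  tail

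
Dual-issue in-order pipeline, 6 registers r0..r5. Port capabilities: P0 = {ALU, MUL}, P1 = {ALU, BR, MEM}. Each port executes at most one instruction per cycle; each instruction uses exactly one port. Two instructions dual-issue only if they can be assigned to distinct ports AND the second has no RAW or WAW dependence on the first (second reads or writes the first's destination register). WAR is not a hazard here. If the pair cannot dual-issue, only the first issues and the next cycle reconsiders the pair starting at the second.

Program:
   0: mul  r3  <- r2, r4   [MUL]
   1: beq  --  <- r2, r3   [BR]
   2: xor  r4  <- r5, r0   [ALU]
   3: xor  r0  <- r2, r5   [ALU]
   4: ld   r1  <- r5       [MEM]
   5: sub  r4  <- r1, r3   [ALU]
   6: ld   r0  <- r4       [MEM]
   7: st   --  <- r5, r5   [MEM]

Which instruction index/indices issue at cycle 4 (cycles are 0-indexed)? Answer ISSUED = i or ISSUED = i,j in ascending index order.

[0] i0  mul  -- RAW r3
[1] i1+i2  beq xor  -- 2-wide
[2] i3+i4  xor ld  -- 2-wide
[3] i5  sub  -- RAW r4
[4] i6  ld  -- no-port MEM/MEM
[5] i7  st  -- tail

ISSUED = 6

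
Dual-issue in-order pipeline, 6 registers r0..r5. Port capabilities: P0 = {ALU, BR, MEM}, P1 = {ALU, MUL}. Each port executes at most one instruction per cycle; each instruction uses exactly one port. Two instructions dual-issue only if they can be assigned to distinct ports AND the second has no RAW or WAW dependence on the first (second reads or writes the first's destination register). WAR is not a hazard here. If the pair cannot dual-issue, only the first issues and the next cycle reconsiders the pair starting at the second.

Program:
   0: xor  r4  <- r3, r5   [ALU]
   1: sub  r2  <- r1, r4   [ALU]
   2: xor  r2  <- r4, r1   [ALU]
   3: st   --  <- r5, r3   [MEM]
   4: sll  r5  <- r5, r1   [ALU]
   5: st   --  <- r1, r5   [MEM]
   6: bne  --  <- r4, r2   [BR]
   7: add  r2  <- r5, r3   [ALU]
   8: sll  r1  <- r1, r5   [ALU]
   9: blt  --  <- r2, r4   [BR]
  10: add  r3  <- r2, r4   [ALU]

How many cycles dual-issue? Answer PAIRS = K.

PAIRS = 3

0. xor @i0  | RAW r4
1. sub @i1  | WAW r2
2. xor/st @i2/i3  | dual
3. sll @i4  | RAW r5
4. st @i5  | no-port MEM/BR
5. bne/add @i6/i7  | dual
6. sll/blt @i8/i9  | dual
7. add @i10  | tail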